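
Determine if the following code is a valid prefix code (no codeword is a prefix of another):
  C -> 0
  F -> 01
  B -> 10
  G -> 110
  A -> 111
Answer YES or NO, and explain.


Checking each pair (does one codeword prefix another?):
  C='0' vs F='01': prefix -- VIOLATION

NO -- this is NOT a valid prefix code. C (0) is a prefix of F (01).


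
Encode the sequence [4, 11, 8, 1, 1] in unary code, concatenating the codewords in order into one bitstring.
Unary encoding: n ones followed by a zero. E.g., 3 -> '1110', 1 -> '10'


Encode each number as n ones followed by a terminating 0:
  4 -> 11110 (5 bits)
  11 -> 111111111110 (12 bits)
  8 -> 111111110 (9 bits)
  1 -> 10 (2 bits)
  1 -> 10 (2 bits)
Total length = 5 + 12 + 9 + 2 + 2 = 30 bits.

Unary([4, 11, 8, 1, 1]) = 111101111111111101111111101010 (30 bits)


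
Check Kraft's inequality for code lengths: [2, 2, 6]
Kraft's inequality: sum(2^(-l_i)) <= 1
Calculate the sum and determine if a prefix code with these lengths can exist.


Sum = 2^(-2) + 2^(-2) + 2^(-6)
    = 0.25 + 0.25 + 0.015625
    = 33/64 = 0.515625
Since 0.515625 <= 1, Kraft's inequality IS satisfied.
A prefix code with these lengths CAN exist.

Kraft sum = 0.515625. Satisfied.


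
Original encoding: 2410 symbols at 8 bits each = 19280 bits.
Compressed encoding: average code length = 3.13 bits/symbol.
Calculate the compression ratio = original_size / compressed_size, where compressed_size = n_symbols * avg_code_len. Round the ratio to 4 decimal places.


original_size = n_symbols * orig_bits = 2410 * 8 = 19280 bits
compressed_size = n_symbols * avg_code_len = 2410 * 3.13 = 7543.3 bits
ratio = original_size / compressed_size = 19280 / 7543.3 = 2.5559

Compression ratio = 2.5559


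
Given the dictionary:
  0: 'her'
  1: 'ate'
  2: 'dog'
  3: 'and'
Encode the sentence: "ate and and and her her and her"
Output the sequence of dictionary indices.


Look up each word in the dictionary:
  'ate' -> 1
  'and' -> 3
  'and' -> 3
  'and' -> 3
  'her' -> 0
  'her' -> 0
  'and' -> 3
  'her' -> 0

Encoded: [1, 3, 3, 3, 0, 0, 3, 0]


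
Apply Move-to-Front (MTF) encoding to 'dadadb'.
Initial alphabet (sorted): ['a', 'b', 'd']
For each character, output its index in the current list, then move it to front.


MTF encoding:
'd': index 2 in ['a', 'b', 'd'] -> ['d', 'a', 'b']
'a': index 1 in ['d', 'a', 'b'] -> ['a', 'd', 'b']
'd': index 1 in ['a', 'd', 'b'] -> ['d', 'a', 'b']
'a': index 1 in ['d', 'a', 'b'] -> ['a', 'd', 'b']
'd': index 1 in ['a', 'd', 'b'] -> ['d', 'a', 'b']
'b': index 2 in ['d', 'a', 'b'] -> ['b', 'd', 'a']


Output: [2, 1, 1, 1, 1, 2]


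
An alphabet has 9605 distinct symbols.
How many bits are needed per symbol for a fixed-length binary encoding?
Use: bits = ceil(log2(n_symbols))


log2(9605) = 13.2296
Bracket: 2^13 = 8192 < 9605 <= 2^14 = 16384
So ceil(log2(9605)) = 14

bits = ceil(log2(9605)) = ceil(13.2296) = 14 bits


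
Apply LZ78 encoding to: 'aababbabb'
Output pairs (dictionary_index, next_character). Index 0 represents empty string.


LZ78 encoding steps:
Dictionary: {0: ''}
Step 1: w='' (idx 0), next='a' -> output (0, 'a'), add 'a' as idx 1
Step 2: w='a' (idx 1), next='b' -> output (1, 'b'), add 'ab' as idx 2
Step 3: w='ab' (idx 2), next='b' -> output (2, 'b'), add 'abb' as idx 3
Step 4: w='abb' (idx 3), end of input -> output (3, '')


Encoded: [(0, 'a'), (1, 'b'), (2, 'b'), (3, '')]


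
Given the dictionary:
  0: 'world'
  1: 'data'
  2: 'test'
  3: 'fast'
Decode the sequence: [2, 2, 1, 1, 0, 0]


Look up each index in the dictionary:
  2 -> 'test'
  2 -> 'test'
  1 -> 'data'
  1 -> 'data'
  0 -> 'world'
  0 -> 'world'

Decoded: "test test data data world world"


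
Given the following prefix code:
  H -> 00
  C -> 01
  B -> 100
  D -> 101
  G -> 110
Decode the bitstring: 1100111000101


Decoding step by step:
Bits 110 -> G
Bits 01 -> C
Bits 110 -> G
Bits 00 -> H
Bits 101 -> D


Decoded message: GCGHD


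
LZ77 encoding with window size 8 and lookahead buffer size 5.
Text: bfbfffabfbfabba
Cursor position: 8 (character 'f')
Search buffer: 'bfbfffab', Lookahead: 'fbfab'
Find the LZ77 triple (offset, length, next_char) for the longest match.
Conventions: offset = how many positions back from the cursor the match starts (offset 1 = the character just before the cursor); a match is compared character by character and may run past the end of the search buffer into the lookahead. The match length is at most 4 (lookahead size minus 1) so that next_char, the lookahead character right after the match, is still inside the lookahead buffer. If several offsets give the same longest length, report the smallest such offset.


Try each offset into the search buffer:
  offset=1 (pos 7, char 'b'): match length 0
  offset=2 (pos 6, char 'a'): match length 0
  offset=3 (pos 5, char 'f'): match length 1
  offset=4 (pos 4, char 'f'): match length 1
  offset=5 (pos 3, char 'f'): match length 1
  offset=6 (pos 2, char 'b'): match length 0
  offset=7 (pos 1, char 'f'): match length 3
  offset=8 (pos 0, char 'b'): match length 0
Longest match has length 3 at offset 7.
next_char = character at position 8 + 3 = 11 -> 'a'

Best match: offset=7, length=3 (matching 'fbf' starting at position 1)
LZ77 triple: (7, 3, 'a')


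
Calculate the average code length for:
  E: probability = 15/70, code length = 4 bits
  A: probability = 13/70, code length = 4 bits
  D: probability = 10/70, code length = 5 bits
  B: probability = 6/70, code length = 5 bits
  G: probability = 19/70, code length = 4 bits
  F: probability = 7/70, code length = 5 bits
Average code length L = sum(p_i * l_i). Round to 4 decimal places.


Weighted contributions p_i * l_i:
  E: (15/70) * 4 = 60/70
  A: (13/70) * 4 = 52/70
  D: (10/70) * 5 = 50/70
  B: (6/70) * 5 = 30/70
  G: (19/70) * 4 = 76/70
  F: (7/70) * 5 = 35/70
Sum = (60 + 52 + 50 + 30 + 76 + 35)/70 = 303/70

L = 303/70 = 4.3286 bits/symbol


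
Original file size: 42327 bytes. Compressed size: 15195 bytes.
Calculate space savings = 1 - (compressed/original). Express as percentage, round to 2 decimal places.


ratio = compressed/original = 15195/42327 = 0.358991
savings = 1 - ratio = 1 - 0.358991 = 0.641009
as a percentage: 0.641009 * 100 = 64.1%

Space savings = 1 - 15195/42327 = 64.1%


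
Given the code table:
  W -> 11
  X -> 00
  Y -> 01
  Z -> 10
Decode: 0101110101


Decoding:
01 -> Y
01 -> Y
11 -> W
01 -> Y
01 -> Y


Result: YYWYY


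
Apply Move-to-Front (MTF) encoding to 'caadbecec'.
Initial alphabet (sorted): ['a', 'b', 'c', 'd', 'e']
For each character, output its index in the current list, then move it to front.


MTF encoding:
'c': index 2 in ['a', 'b', 'c', 'd', 'e'] -> ['c', 'a', 'b', 'd', 'e']
'a': index 1 in ['c', 'a', 'b', 'd', 'e'] -> ['a', 'c', 'b', 'd', 'e']
'a': index 0 in ['a', 'c', 'b', 'd', 'e'] -> ['a', 'c', 'b', 'd', 'e']
'd': index 3 in ['a', 'c', 'b', 'd', 'e'] -> ['d', 'a', 'c', 'b', 'e']
'b': index 3 in ['d', 'a', 'c', 'b', 'e'] -> ['b', 'd', 'a', 'c', 'e']
'e': index 4 in ['b', 'd', 'a', 'c', 'e'] -> ['e', 'b', 'd', 'a', 'c']
'c': index 4 in ['e', 'b', 'd', 'a', 'c'] -> ['c', 'e', 'b', 'd', 'a']
'e': index 1 in ['c', 'e', 'b', 'd', 'a'] -> ['e', 'c', 'b', 'd', 'a']
'c': index 1 in ['e', 'c', 'b', 'd', 'a'] -> ['c', 'e', 'b', 'd', 'a']


Output: [2, 1, 0, 3, 3, 4, 4, 1, 1]


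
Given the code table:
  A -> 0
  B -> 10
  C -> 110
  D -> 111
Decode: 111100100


Decoding:
111 -> D
10 -> B
0 -> A
10 -> B
0 -> A


Result: DBABA


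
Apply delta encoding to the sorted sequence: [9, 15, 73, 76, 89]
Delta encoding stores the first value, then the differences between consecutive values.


First value: 9
Deltas:
  15 - 9 = 6
  73 - 15 = 58
  76 - 73 = 3
  89 - 76 = 13


Delta encoded: [9, 6, 58, 3, 13]


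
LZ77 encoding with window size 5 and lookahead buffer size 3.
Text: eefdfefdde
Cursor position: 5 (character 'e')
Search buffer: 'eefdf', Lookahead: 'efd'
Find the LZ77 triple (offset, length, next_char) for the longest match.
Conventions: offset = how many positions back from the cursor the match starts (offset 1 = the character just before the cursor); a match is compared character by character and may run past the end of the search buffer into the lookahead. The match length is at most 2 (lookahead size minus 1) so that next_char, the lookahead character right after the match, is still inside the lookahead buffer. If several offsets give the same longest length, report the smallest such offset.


Try each offset into the search buffer:
  offset=1 (pos 4, char 'f'): match length 0
  offset=2 (pos 3, char 'd'): match length 0
  offset=3 (pos 2, char 'f'): match length 0
  offset=4 (pos 1, char 'e'): match length 2
  offset=5 (pos 0, char 'e'): match length 1
Longest match has length 2 at offset 4.
next_char = character at position 5 + 2 = 7 -> 'd'

Best match: offset=4, length=2 (matching 'ef' starting at position 1)
LZ77 triple: (4, 2, 'd')


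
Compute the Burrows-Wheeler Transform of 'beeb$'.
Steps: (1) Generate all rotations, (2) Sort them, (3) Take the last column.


Rotations (sorted):
  0: $beeb -> last char: b
  1: b$bee -> last char: e
  2: beeb$ -> last char: $
  3: eb$be -> last char: e
  4: eeb$b -> last char: b


BWT = be$eb


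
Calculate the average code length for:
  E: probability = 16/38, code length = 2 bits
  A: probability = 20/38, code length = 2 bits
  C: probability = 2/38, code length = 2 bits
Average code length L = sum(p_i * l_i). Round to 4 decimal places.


Weighted contributions p_i * l_i:
  E: (16/38) * 2 = 32/38
  A: (20/38) * 2 = 40/38
  C: (2/38) * 2 = 4/38
Sum = (32 + 40 + 4)/38 = 76/38

L = 76/38 = 2.0000 bits/symbol


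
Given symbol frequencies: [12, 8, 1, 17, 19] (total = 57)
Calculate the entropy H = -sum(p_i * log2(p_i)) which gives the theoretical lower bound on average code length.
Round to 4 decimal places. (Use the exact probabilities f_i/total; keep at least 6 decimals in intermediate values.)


Per-symbol terms -p_i * log2(p_i) with p_i = f_i/57:
  p = 12/57 = 0.210526: log2(p) = -2.247928, -p*log2(p) = 0.473248
  p = 8/57 = 0.140351: log2(p) = -2.832890, -p*log2(p) = 0.397599
  p = 1/57 = 0.017544: log2(p) = -5.832890, -p*log2(p) = 0.102331
  p = 17/57 = 0.298246: log2(p) = -1.745427, -p*log2(p) = 0.520566
  p = 19/57 = 0.333333: log2(p) = -1.584963, -p*log2(p) = 0.528321
H = 0.473248 + 0.397599 + 0.102331 + 0.520566 + 0.528321 = 2.022065

H = 2.0221 bits/symbol


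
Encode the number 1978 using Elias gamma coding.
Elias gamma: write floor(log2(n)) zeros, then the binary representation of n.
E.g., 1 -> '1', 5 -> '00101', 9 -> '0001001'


num_bits = floor(log2(1978)) + 1 = 11
leading_zeros = num_bits - 1 = 10
binary(1978) = 11110111010

Elias gamma(1978) = '0000000000' + '11110111010' = 000000000011110111010 (21 bits)


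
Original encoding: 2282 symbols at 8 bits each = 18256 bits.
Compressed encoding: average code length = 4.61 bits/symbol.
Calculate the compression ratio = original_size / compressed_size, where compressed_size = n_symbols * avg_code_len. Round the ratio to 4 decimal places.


original_size = n_symbols * orig_bits = 2282 * 8 = 18256 bits
compressed_size = n_symbols * avg_code_len = 2282 * 4.61 = 10520.02 bits
ratio = original_size / compressed_size = 18256 / 10520.02 = 1.7354

Compression ratio = 1.7354


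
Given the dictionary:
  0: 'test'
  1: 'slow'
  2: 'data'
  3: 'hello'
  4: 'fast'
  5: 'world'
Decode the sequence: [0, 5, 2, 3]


Look up each index in the dictionary:
  0 -> 'test'
  5 -> 'world'
  2 -> 'data'
  3 -> 'hello'

Decoded: "test world data hello"


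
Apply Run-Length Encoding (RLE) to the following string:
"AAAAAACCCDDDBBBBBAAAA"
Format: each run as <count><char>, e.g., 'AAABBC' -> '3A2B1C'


Scanning runs left to right:
  i=0: run of 'A' x 6 -> '6A'
  i=6: run of 'C' x 3 -> '3C'
  i=9: run of 'D' x 3 -> '3D'
  i=12: run of 'B' x 5 -> '5B'
  i=17: run of 'A' x 4 -> '4A'

RLE = 6A3C3D5B4A


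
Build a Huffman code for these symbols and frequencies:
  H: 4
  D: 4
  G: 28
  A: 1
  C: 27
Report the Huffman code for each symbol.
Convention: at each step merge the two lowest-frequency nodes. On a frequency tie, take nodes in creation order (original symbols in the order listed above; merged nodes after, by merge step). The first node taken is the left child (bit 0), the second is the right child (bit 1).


Huffman tree construction:
Step 1: Merge A(1) + H(4) = 5
Step 2: Merge D(4) + (A+H)(5) = 9
Step 3: Merge (D+(A+H))(9) + C(27) = 36
Step 4: Merge G(28) + ((D+(A+H))+C)(36) = 64
Read each symbol's code off the tree from the root (left child = 0, right child = 1).

Codes:
  H: 1011 (length 4)
  D: 100 (length 3)
  G: 0 (length 1)
  A: 1010 (length 4)
  C: 11 (length 2)
Average code length: 114/64 = 1.7813 bits/symbol


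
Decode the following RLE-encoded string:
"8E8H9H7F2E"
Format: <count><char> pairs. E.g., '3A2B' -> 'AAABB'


Expanding each <count><char> pair:
  8E -> 'EEEEEEEE'
  8H -> 'HHHHHHHH'
  9H -> 'HHHHHHHHH'
  7F -> 'FFFFFFF'
  2E -> 'EE'

Decoded = EEEEEEEEHHHHHHHHHHHHHHHHHFFFFFFFEE


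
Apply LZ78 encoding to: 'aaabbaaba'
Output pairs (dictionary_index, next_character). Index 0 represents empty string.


LZ78 encoding steps:
Dictionary: {0: ''}
Step 1: w='' (idx 0), next='a' -> output (0, 'a'), add 'a' as idx 1
Step 2: w='a' (idx 1), next='a' -> output (1, 'a'), add 'aa' as idx 2
Step 3: w='' (idx 0), next='b' -> output (0, 'b'), add 'b' as idx 3
Step 4: w='b' (idx 3), next='a' -> output (3, 'a'), add 'ba' as idx 4
Step 5: w='a' (idx 1), next='b' -> output (1, 'b'), add 'ab' as idx 5
Step 6: w='a' (idx 1), end of input -> output (1, '')


Encoded: [(0, 'a'), (1, 'a'), (0, 'b'), (3, 'a'), (1, 'b'), (1, '')]


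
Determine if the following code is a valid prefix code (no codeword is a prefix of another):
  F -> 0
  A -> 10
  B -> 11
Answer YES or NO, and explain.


Checking each pair (does one codeword prefix another?):
  F='0' vs A='10': no prefix
  F='0' vs B='11': no prefix
  A='10' vs F='0': no prefix
  A='10' vs B='11': no prefix
  B='11' vs F='0': no prefix
  B='11' vs A='10': no prefix
No violation found over all pairs.

YES -- this is a valid prefix code. No codeword is a prefix of any other codeword.


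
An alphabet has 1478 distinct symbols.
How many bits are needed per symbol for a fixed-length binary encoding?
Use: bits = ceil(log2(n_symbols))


log2(1478) = 10.5294
Bracket: 2^10 = 1024 < 1478 <= 2^11 = 2048
So ceil(log2(1478)) = 11

bits = ceil(log2(1478)) = ceil(10.5294) = 11 bits


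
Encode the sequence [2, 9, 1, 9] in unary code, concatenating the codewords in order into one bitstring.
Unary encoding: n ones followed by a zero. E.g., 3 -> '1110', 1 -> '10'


Encode each number as n ones followed by a terminating 0:
  2 -> 110 (3 bits)
  9 -> 1111111110 (10 bits)
  1 -> 10 (2 bits)
  9 -> 1111111110 (10 bits)
Total length = 3 + 10 + 2 + 10 = 25 bits.

Unary([2, 9, 1, 9]) = 1101111111110101111111110 (25 bits)


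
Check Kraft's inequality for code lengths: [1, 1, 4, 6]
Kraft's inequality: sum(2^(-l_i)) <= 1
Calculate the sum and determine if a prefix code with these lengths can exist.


Sum = 2^(-1) + 2^(-1) + 2^(-4) + 2^(-6)
    = 0.5 + 0.5 + 0.0625 + 0.015625
    = 69/64 = 1.078125
Since 1.078125 > 1, Kraft's inequality is NOT satisfied.
A prefix code with these lengths CANNOT exist.

Kraft sum = 1.078125. Not satisfied.


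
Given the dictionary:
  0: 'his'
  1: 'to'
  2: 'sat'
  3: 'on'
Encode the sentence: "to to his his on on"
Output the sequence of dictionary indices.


Look up each word in the dictionary:
  'to' -> 1
  'to' -> 1
  'his' -> 0
  'his' -> 0
  'on' -> 3
  'on' -> 3

Encoded: [1, 1, 0, 0, 3, 3]


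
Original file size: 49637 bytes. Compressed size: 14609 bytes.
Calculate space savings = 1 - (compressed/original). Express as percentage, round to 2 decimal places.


ratio = compressed/original = 14609/49637 = 0.294317
savings = 1 - ratio = 1 - 0.294317 = 0.705683
as a percentage: 0.705683 * 100 = 70.57%

Space savings = 1 - 14609/49637 = 70.57%


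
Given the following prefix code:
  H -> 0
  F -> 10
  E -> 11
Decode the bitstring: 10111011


Decoding step by step:
Bits 10 -> F
Bits 11 -> E
Bits 10 -> F
Bits 11 -> E


Decoded message: FEFE


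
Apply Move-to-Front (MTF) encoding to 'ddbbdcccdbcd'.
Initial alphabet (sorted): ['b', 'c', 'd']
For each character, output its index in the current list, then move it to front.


MTF encoding:
'd': index 2 in ['b', 'c', 'd'] -> ['d', 'b', 'c']
'd': index 0 in ['d', 'b', 'c'] -> ['d', 'b', 'c']
'b': index 1 in ['d', 'b', 'c'] -> ['b', 'd', 'c']
'b': index 0 in ['b', 'd', 'c'] -> ['b', 'd', 'c']
'd': index 1 in ['b', 'd', 'c'] -> ['d', 'b', 'c']
'c': index 2 in ['d', 'b', 'c'] -> ['c', 'd', 'b']
'c': index 0 in ['c', 'd', 'b'] -> ['c', 'd', 'b']
'c': index 0 in ['c', 'd', 'b'] -> ['c', 'd', 'b']
'd': index 1 in ['c', 'd', 'b'] -> ['d', 'c', 'b']
'b': index 2 in ['d', 'c', 'b'] -> ['b', 'd', 'c']
'c': index 2 in ['b', 'd', 'c'] -> ['c', 'b', 'd']
'd': index 2 in ['c', 'b', 'd'] -> ['d', 'c', 'b']


Output: [2, 0, 1, 0, 1, 2, 0, 0, 1, 2, 2, 2]


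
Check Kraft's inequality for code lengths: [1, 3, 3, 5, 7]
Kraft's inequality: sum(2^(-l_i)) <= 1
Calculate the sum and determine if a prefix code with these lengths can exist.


Sum = 2^(-1) + 2^(-3) + 2^(-3) + 2^(-5) + 2^(-7)
    = 0.5 + 0.125 + 0.125 + 0.03125 + 0.0078125
    = 101/128 = 0.7890625
Since 0.7890625 <= 1, Kraft's inequality IS satisfied.
A prefix code with these lengths CAN exist.

Kraft sum = 0.7890625. Satisfied.


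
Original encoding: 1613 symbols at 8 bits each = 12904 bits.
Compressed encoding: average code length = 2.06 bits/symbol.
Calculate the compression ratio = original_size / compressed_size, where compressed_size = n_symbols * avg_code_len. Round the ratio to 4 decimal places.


original_size = n_symbols * orig_bits = 1613 * 8 = 12904 bits
compressed_size = n_symbols * avg_code_len = 1613 * 2.06 = 3322.78 bits
ratio = original_size / compressed_size = 12904 / 3322.78 = 3.8835

Compression ratio = 3.8835


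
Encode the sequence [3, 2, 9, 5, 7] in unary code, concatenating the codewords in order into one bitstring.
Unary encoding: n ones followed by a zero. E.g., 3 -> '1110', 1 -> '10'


Encode each number as n ones followed by a terminating 0:
  3 -> 1110 (4 bits)
  2 -> 110 (3 bits)
  9 -> 1111111110 (10 bits)
  5 -> 111110 (6 bits)
  7 -> 11111110 (8 bits)
Total length = 4 + 3 + 10 + 6 + 8 = 31 bits.

Unary([3, 2, 9, 5, 7]) = 1110110111111111011111011111110 (31 bits)


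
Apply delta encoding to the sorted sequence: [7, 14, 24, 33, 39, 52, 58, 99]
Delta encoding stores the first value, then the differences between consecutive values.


First value: 7
Deltas:
  14 - 7 = 7
  24 - 14 = 10
  33 - 24 = 9
  39 - 33 = 6
  52 - 39 = 13
  58 - 52 = 6
  99 - 58 = 41


Delta encoded: [7, 7, 10, 9, 6, 13, 6, 41]


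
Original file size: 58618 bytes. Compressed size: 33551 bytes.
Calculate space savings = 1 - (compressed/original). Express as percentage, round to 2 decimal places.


ratio = compressed/original = 33551/58618 = 0.572367
savings = 1 - ratio = 1 - 0.572367 = 0.427633
as a percentage: 0.427633 * 100 = 42.76%

Space savings = 1 - 33551/58618 = 42.76%


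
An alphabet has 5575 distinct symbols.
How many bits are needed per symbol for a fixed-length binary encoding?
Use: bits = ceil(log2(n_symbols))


log2(5575) = 12.4448
Bracket: 2^12 = 4096 < 5575 <= 2^13 = 8192
So ceil(log2(5575)) = 13

bits = ceil(log2(5575)) = ceil(12.4448) = 13 bits


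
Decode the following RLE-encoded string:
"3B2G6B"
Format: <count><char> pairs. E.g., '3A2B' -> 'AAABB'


Expanding each <count><char> pair:
  3B -> 'BBB'
  2G -> 'GG'
  6B -> 'BBBBBB'

Decoded = BBBGGBBBBBB


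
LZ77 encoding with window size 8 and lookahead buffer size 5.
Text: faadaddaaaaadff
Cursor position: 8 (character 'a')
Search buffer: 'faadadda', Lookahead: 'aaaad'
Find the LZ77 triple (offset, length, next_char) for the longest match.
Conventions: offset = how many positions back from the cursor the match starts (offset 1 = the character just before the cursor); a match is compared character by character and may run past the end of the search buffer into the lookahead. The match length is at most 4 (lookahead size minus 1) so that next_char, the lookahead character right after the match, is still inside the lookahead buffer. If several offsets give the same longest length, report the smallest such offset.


Try each offset into the search buffer:
  offset=1 (pos 7, char 'a'): match length 4
  offset=2 (pos 6, char 'd'): match length 0
  offset=3 (pos 5, char 'd'): match length 0
  offset=4 (pos 4, char 'a'): match length 1
  offset=5 (pos 3, char 'd'): match length 0
  offset=6 (pos 2, char 'a'): match length 1
  offset=7 (pos 1, char 'a'): match length 2
  offset=8 (pos 0, char 'f'): match length 0
Longest match has length 4 at offset 1.
next_char = character at position 8 + 4 = 12 -> 'd'

Best match: offset=1, length=4 (matching 'aaaa' starting at position 7)
LZ77 triple: (1, 4, 'd')


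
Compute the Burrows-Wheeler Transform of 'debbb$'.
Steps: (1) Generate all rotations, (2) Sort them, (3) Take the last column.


Rotations (sorted):
  0: $debbb -> last char: b
  1: b$debb -> last char: b
  2: bb$deb -> last char: b
  3: bbb$de -> last char: e
  4: debbb$ -> last char: $
  5: ebbb$d -> last char: d


BWT = bbbe$d


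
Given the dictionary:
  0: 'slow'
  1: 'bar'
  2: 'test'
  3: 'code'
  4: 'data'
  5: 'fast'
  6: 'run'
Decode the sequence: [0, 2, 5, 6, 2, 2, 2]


Look up each index in the dictionary:
  0 -> 'slow'
  2 -> 'test'
  5 -> 'fast'
  6 -> 'run'
  2 -> 'test'
  2 -> 'test'
  2 -> 'test'

Decoded: "slow test fast run test test test"


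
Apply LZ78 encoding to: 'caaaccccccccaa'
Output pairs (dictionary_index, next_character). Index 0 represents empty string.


LZ78 encoding steps:
Dictionary: {0: ''}
Step 1: w='' (idx 0), next='c' -> output (0, 'c'), add 'c' as idx 1
Step 2: w='' (idx 0), next='a' -> output (0, 'a'), add 'a' as idx 2
Step 3: w='a' (idx 2), next='a' -> output (2, 'a'), add 'aa' as idx 3
Step 4: w='c' (idx 1), next='c' -> output (1, 'c'), add 'cc' as idx 4
Step 5: w='cc' (idx 4), next='c' -> output (4, 'c'), add 'ccc' as idx 5
Step 6: w='ccc' (idx 5), next='a' -> output (5, 'a'), add 'ccca' as idx 6
Step 7: w='a' (idx 2), end of input -> output (2, '')


Encoded: [(0, 'c'), (0, 'a'), (2, 'a'), (1, 'c'), (4, 'c'), (5, 'a'), (2, '')]


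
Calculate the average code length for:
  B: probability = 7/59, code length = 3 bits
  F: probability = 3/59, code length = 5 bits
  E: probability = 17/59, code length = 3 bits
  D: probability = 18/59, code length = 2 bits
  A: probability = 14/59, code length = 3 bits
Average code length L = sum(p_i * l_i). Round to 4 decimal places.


Weighted contributions p_i * l_i:
  B: (7/59) * 3 = 21/59
  F: (3/59) * 5 = 15/59
  E: (17/59) * 3 = 51/59
  D: (18/59) * 2 = 36/59
  A: (14/59) * 3 = 42/59
Sum = (21 + 15 + 51 + 36 + 42)/59 = 165/59

L = 165/59 = 2.7966 bits/symbol


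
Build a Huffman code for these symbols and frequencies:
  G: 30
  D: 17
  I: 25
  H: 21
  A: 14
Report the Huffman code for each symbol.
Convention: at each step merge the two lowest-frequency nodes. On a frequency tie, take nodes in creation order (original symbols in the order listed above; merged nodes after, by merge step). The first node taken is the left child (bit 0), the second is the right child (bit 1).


Huffman tree construction:
Step 1: Merge A(14) + D(17) = 31
Step 2: Merge H(21) + I(25) = 46
Step 3: Merge G(30) + (A+D)(31) = 61
Step 4: Merge (H+I)(46) + (G+(A+D))(61) = 107
Read each symbol's code off the tree from the root (left child = 0, right child = 1).

Codes:
  G: 10 (length 2)
  D: 111 (length 3)
  I: 01 (length 2)
  H: 00 (length 2)
  A: 110 (length 3)
Average code length: 245/107 = 2.2897 bits/symbol


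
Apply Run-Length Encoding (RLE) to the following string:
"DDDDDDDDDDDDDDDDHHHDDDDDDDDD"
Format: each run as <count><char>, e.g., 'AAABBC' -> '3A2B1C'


Scanning runs left to right:
  i=0: run of 'D' x 16 -> '16D'
  i=16: run of 'H' x 3 -> '3H'
  i=19: run of 'D' x 9 -> '9D'

RLE = 16D3H9D


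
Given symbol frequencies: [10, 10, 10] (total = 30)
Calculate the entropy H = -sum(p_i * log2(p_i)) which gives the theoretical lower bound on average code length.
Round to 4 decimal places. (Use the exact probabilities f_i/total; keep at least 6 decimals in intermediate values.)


Per-symbol terms -p_i * log2(p_i) with p_i = f_i/30:
  p = 10/30 = 0.333333: log2(p) = -1.584963, -p*log2(p) = 0.528321
  p = 10/30 = 0.333333: log2(p) = -1.584963, -p*log2(p) = 0.528321
  p = 10/30 = 0.333333: log2(p) = -1.584963, -p*log2(p) = 0.528321
H = 0.528321 + 0.528321 + 0.528321 = 1.584963

H = 1.585 bits/symbol


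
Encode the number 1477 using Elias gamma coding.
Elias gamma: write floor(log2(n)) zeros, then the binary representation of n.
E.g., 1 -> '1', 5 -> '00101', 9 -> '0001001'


num_bits = floor(log2(1477)) + 1 = 11
leading_zeros = num_bits - 1 = 10
binary(1477) = 10111000101

Elias gamma(1477) = '0000000000' + '10111000101' = 000000000010111000101 (21 bits)


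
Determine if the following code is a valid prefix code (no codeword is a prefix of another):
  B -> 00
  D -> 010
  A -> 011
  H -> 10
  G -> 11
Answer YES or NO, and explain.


Checking each pair (does one codeword prefix another?):
  B='00' vs D='010': no prefix
  B='00' vs A='011': no prefix
  B='00' vs H='10': no prefix
  B='00' vs G='11': no prefix
  D='010' vs B='00': no prefix
  D='010' vs A='011': no prefix
  D='010' vs H='10': no prefix
  D='010' vs G='11': no prefix
  A='011' vs B='00': no prefix
  A='011' vs D='010': no prefix
  A='011' vs H='10': no prefix
  A='011' vs G='11': no prefix
  H='10' vs B='00': no prefix
  H='10' vs D='010': no prefix
  H='10' vs A='011': no prefix
  H='10' vs G='11': no prefix
  G='11' vs B='00': no prefix
  G='11' vs D='010': no prefix
  G='11' vs A='011': no prefix
  G='11' vs H='10': no prefix
No violation found over all pairs.

YES -- this is a valid prefix code. No codeword is a prefix of any other codeword.


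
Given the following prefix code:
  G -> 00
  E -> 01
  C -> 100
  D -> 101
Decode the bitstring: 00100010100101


Decoding step by step:
Bits 00 -> G
Bits 100 -> C
Bits 01 -> E
Bits 01 -> E
Bits 00 -> G
Bits 101 -> D


Decoded message: GCEEGD


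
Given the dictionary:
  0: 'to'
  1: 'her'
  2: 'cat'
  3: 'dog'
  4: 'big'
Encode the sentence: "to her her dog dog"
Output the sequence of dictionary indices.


Look up each word in the dictionary:
  'to' -> 0
  'her' -> 1
  'her' -> 1
  'dog' -> 3
  'dog' -> 3

Encoded: [0, 1, 1, 3, 3]


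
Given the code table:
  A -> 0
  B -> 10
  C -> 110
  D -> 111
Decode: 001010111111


Decoding:
0 -> A
0 -> A
10 -> B
10 -> B
111 -> D
111 -> D


Result: AABBDD


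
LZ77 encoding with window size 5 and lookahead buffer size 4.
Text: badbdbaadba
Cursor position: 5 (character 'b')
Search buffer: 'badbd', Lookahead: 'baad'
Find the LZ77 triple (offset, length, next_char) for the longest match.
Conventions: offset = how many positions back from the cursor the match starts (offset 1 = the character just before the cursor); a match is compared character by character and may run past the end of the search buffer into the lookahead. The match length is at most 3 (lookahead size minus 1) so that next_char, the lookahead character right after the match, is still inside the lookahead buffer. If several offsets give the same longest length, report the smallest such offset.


Try each offset into the search buffer:
  offset=1 (pos 4, char 'd'): match length 0
  offset=2 (pos 3, char 'b'): match length 1
  offset=3 (pos 2, char 'd'): match length 0
  offset=4 (pos 1, char 'a'): match length 0
  offset=5 (pos 0, char 'b'): match length 2
Longest match has length 2 at offset 5.
next_char = character at position 5 + 2 = 7 -> 'a'

Best match: offset=5, length=2 (matching 'ba' starting at position 0)
LZ77 triple: (5, 2, 'a')


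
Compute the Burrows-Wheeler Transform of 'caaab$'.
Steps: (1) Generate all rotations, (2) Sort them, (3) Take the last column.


Rotations (sorted):
  0: $caaab -> last char: b
  1: aaab$c -> last char: c
  2: aab$ca -> last char: a
  3: ab$caa -> last char: a
  4: b$caaa -> last char: a
  5: caaab$ -> last char: $


BWT = bcaaa$


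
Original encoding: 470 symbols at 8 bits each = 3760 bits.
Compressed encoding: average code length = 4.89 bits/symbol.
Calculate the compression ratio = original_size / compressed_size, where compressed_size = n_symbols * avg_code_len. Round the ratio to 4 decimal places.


original_size = n_symbols * orig_bits = 470 * 8 = 3760 bits
compressed_size = n_symbols * avg_code_len = 470 * 4.89 = 2298.3 bits
ratio = original_size / compressed_size = 3760 / 2298.3 = 1.636

Compression ratio = 1.636


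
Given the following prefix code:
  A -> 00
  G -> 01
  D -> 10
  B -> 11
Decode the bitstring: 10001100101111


Decoding step by step:
Bits 10 -> D
Bits 00 -> A
Bits 11 -> B
Bits 00 -> A
Bits 10 -> D
Bits 11 -> B
Bits 11 -> B


Decoded message: DABADBB


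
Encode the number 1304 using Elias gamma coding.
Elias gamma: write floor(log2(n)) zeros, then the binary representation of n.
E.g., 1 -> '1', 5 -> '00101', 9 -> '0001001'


num_bits = floor(log2(1304)) + 1 = 11
leading_zeros = num_bits - 1 = 10
binary(1304) = 10100011000

Elias gamma(1304) = '0000000000' + '10100011000' = 000000000010100011000 (21 bits)


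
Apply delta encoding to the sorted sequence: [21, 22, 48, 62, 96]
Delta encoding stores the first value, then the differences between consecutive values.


First value: 21
Deltas:
  22 - 21 = 1
  48 - 22 = 26
  62 - 48 = 14
  96 - 62 = 34


Delta encoded: [21, 1, 26, 14, 34]


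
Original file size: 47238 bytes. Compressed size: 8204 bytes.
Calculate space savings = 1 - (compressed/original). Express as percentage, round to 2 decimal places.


ratio = compressed/original = 8204/47238 = 0.173674
savings = 1 - ratio = 1 - 0.173674 = 0.826326
as a percentage: 0.826326 * 100 = 82.63%

Space savings = 1 - 8204/47238 = 82.63%


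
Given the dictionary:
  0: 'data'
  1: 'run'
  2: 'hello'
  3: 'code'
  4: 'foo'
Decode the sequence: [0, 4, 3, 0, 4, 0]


Look up each index in the dictionary:
  0 -> 'data'
  4 -> 'foo'
  3 -> 'code'
  0 -> 'data'
  4 -> 'foo'
  0 -> 'data'

Decoded: "data foo code data foo data"


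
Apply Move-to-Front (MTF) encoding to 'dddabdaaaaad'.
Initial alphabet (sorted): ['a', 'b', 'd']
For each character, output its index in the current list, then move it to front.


MTF encoding:
'd': index 2 in ['a', 'b', 'd'] -> ['d', 'a', 'b']
'd': index 0 in ['d', 'a', 'b'] -> ['d', 'a', 'b']
'd': index 0 in ['d', 'a', 'b'] -> ['d', 'a', 'b']
'a': index 1 in ['d', 'a', 'b'] -> ['a', 'd', 'b']
'b': index 2 in ['a', 'd', 'b'] -> ['b', 'a', 'd']
'd': index 2 in ['b', 'a', 'd'] -> ['d', 'b', 'a']
'a': index 2 in ['d', 'b', 'a'] -> ['a', 'd', 'b']
'a': index 0 in ['a', 'd', 'b'] -> ['a', 'd', 'b']
'a': index 0 in ['a', 'd', 'b'] -> ['a', 'd', 'b']
'a': index 0 in ['a', 'd', 'b'] -> ['a', 'd', 'b']
'a': index 0 in ['a', 'd', 'b'] -> ['a', 'd', 'b']
'd': index 1 in ['a', 'd', 'b'] -> ['d', 'a', 'b']


Output: [2, 0, 0, 1, 2, 2, 2, 0, 0, 0, 0, 1]


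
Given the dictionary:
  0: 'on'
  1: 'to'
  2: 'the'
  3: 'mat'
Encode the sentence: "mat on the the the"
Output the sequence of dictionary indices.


Look up each word in the dictionary:
  'mat' -> 3
  'on' -> 0
  'the' -> 2
  'the' -> 2
  'the' -> 2

Encoded: [3, 0, 2, 2, 2]


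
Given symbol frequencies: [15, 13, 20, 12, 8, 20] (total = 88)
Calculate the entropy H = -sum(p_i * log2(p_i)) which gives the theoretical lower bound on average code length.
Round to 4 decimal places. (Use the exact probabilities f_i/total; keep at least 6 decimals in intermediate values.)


Per-symbol terms -p_i * log2(p_i) with p_i = f_i/88:
  p = 15/88 = 0.170455: log2(p) = -2.552541, -p*log2(p) = 0.435092
  p = 13/88 = 0.147727: log2(p) = -2.758992, -p*log2(p) = 0.407578
  p = 20/88 = 0.227273: log2(p) = -2.137504, -p*log2(p) = 0.485796
  p = 12/88 = 0.136364: log2(p) = -2.874469, -p*log2(p) = 0.391973
  p = 8/88 = 0.090909: log2(p) = -3.459432, -p*log2(p) = 0.314494
  p = 20/88 = 0.227273: log2(p) = -2.137504, -p*log2(p) = 0.485796
H = 0.435092 + 0.407578 + 0.485796 + 0.391973 + 0.314494 + 0.485796 = 2.520729

H = 2.5207 bits/symbol


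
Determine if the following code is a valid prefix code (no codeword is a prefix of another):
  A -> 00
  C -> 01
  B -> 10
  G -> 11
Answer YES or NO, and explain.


Checking each pair (does one codeword prefix another?):
  A='00' vs C='01': no prefix
  A='00' vs B='10': no prefix
  A='00' vs G='11': no prefix
  C='01' vs A='00': no prefix
  C='01' vs B='10': no prefix
  C='01' vs G='11': no prefix
  B='10' vs A='00': no prefix
  B='10' vs C='01': no prefix
  B='10' vs G='11': no prefix
  G='11' vs A='00': no prefix
  G='11' vs C='01': no prefix
  G='11' vs B='10': no prefix
No violation found over all pairs.

YES -- this is a valid prefix code. No codeword is a prefix of any other codeword.


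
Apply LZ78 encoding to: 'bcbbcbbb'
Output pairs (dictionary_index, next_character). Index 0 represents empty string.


LZ78 encoding steps:
Dictionary: {0: ''}
Step 1: w='' (idx 0), next='b' -> output (0, 'b'), add 'b' as idx 1
Step 2: w='' (idx 0), next='c' -> output (0, 'c'), add 'c' as idx 2
Step 3: w='b' (idx 1), next='b' -> output (1, 'b'), add 'bb' as idx 3
Step 4: w='c' (idx 2), next='b' -> output (2, 'b'), add 'cb' as idx 4
Step 5: w='bb' (idx 3), end of input -> output (3, '')


Encoded: [(0, 'b'), (0, 'c'), (1, 'b'), (2, 'b'), (3, '')]


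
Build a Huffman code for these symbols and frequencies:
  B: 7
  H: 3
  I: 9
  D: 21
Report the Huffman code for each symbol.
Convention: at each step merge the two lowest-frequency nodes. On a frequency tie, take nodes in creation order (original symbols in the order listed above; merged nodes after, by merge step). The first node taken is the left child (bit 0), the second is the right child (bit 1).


Huffman tree construction:
Step 1: Merge H(3) + B(7) = 10
Step 2: Merge I(9) + (H+B)(10) = 19
Step 3: Merge (I+(H+B))(19) + D(21) = 40
Read each symbol's code off the tree from the root (left child = 0, right child = 1).

Codes:
  B: 011 (length 3)
  H: 010 (length 3)
  I: 00 (length 2)
  D: 1 (length 1)
Average code length: 69/40 = 1.7250 bits/symbol


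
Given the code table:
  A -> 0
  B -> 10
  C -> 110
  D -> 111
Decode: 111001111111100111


Decoding:
111 -> D
0 -> A
0 -> A
111 -> D
111 -> D
110 -> C
0 -> A
111 -> D


Result: DAADDCAD


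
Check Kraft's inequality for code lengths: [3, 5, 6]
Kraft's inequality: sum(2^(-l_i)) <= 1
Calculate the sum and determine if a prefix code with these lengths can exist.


Sum = 2^(-3) + 2^(-5) + 2^(-6)
    = 0.125 + 0.03125 + 0.015625
    = 11/64 = 0.171875
Since 0.171875 <= 1, Kraft's inequality IS satisfied.
A prefix code with these lengths CAN exist.

Kraft sum = 0.171875. Satisfied.


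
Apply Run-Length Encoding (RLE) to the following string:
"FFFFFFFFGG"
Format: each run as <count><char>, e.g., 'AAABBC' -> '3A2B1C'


Scanning runs left to right:
  i=0: run of 'F' x 8 -> '8F'
  i=8: run of 'G' x 2 -> '2G'

RLE = 8F2G


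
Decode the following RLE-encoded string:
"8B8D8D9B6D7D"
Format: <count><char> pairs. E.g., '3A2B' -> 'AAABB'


Expanding each <count><char> pair:
  8B -> 'BBBBBBBB'
  8D -> 'DDDDDDDD'
  8D -> 'DDDDDDDD'
  9B -> 'BBBBBBBBB'
  6D -> 'DDDDDD'
  7D -> 'DDDDDDD'

Decoded = BBBBBBBBDDDDDDDDDDDDDDDDBBBBBBBBBDDDDDDDDDDDDD


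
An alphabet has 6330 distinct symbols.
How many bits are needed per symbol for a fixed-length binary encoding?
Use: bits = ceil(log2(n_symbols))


log2(6330) = 12.628
Bracket: 2^12 = 4096 < 6330 <= 2^13 = 8192
So ceil(log2(6330)) = 13

bits = ceil(log2(6330)) = ceil(12.628) = 13 bits


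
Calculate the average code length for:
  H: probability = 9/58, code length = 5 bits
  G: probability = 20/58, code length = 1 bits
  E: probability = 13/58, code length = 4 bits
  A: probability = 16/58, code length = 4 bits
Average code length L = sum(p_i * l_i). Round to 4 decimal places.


Weighted contributions p_i * l_i:
  H: (9/58) * 5 = 45/58
  G: (20/58) * 1 = 20/58
  E: (13/58) * 4 = 52/58
  A: (16/58) * 4 = 64/58
Sum = (45 + 20 + 52 + 64)/58 = 181/58

L = 181/58 = 3.1207 bits/symbol


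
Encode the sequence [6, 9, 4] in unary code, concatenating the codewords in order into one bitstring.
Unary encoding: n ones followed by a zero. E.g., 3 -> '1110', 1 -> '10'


Encode each number as n ones followed by a terminating 0:
  6 -> 1111110 (7 bits)
  9 -> 1111111110 (10 bits)
  4 -> 11110 (5 bits)
Total length = 7 + 10 + 5 = 22 bits.

Unary([6, 9, 4]) = 1111110111111111011110 (22 bits)


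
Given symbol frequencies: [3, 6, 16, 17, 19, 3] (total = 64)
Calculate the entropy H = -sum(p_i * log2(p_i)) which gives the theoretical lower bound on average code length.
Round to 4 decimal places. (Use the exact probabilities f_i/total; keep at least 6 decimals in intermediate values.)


Per-symbol terms -p_i * log2(p_i) with p_i = f_i/64:
  p = 3/64 = 0.046875: log2(p) = -4.415037, -p*log2(p) = 0.206955
  p = 6/64 = 0.093750: log2(p) = -3.415037, -p*log2(p) = 0.320160
  p = 16/64 = 0.250000: log2(p) = -2.000000, -p*log2(p) = 0.500000
  p = 17/64 = 0.265625: log2(p) = -1.912537, -p*log2(p) = 0.508018
  p = 19/64 = 0.296875: log2(p) = -1.752072, -p*log2(p) = 0.520147
  p = 3/64 = 0.046875: log2(p) = -4.415037, -p*log2(p) = 0.206955
H = 0.206955 + 0.320160 + 0.500000 + 0.508018 + 0.520147 + 0.206955 = 2.262235

H = 2.2622 bits/symbol


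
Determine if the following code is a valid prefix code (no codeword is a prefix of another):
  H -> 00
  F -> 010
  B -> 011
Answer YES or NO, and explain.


Checking each pair (does one codeword prefix another?):
  H='00' vs F='010': no prefix
  H='00' vs B='011': no prefix
  F='010' vs H='00': no prefix
  F='010' vs B='011': no prefix
  B='011' vs H='00': no prefix
  B='011' vs F='010': no prefix
No violation found over all pairs.

YES -- this is a valid prefix code. No codeword is a prefix of any other codeword.


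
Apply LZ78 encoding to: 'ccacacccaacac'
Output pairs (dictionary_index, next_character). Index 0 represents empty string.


LZ78 encoding steps:
Dictionary: {0: ''}
Step 1: w='' (idx 0), next='c' -> output (0, 'c'), add 'c' as idx 1
Step 2: w='c' (idx 1), next='a' -> output (1, 'a'), add 'ca' as idx 2
Step 3: w='ca' (idx 2), next='c' -> output (2, 'c'), add 'cac' as idx 3
Step 4: w='c' (idx 1), next='c' -> output (1, 'c'), add 'cc' as idx 4
Step 5: w='' (idx 0), next='a' -> output (0, 'a'), add 'a' as idx 5
Step 6: w='a' (idx 5), next='c' -> output (5, 'c'), add 'ac' as idx 6
Step 7: w='ac' (idx 6), end of input -> output (6, '')


Encoded: [(0, 'c'), (1, 'a'), (2, 'c'), (1, 'c'), (0, 'a'), (5, 'c'), (6, '')]


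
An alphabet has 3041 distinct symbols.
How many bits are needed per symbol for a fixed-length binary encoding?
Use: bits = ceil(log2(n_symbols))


log2(3041) = 11.5703
Bracket: 2^11 = 2048 < 3041 <= 2^12 = 4096
So ceil(log2(3041)) = 12

bits = ceil(log2(3041)) = ceil(11.5703) = 12 bits


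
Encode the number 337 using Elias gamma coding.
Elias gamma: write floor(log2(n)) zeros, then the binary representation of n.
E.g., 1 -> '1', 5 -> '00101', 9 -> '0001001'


num_bits = floor(log2(337)) + 1 = 9
leading_zeros = num_bits - 1 = 8
binary(337) = 101010001

Elias gamma(337) = '00000000' + '101010001' = 00000000101010001 (17 bits)


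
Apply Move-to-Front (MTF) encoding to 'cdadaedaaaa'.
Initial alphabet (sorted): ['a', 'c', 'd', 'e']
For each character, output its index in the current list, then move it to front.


MTF encoding:
'c': index 1 in ['a', 'c', 'd', 'e'] -> ['c', 'a', 'd', 'e']
'd': index 2 in ['c', 'a', 'd', 'e'] -> ['d', 'c', 'a', 'e']
'a': index 2 in ['d', 'c', 'a', 'e'] -> ['a', 'd', 'c', 'e']
'd': index 1 in ['a', 'd', 'c', 'e'] -> ['d', 'a', 'c', 'e']
'a': index 1 in ['d', 'a', 'c', 'e'] -> ['a', 'd', 'c', 'e']
'e': index 3 in ['a', 'd', 'c', 'e'] -> ['e', 'a', 'd', 'c']
'd': index 2 in ['e', 'a', 'd', 'c'] -> ['d', 'e', 'a', 'c']
'a': index 2 in ['d', 'e', 'a', 'c'] -> ['a', 'd', 'e', 'c']
'a': index 0 in ['a', 'd', 'e', 'c'] -> ['a', 'd', 'e', 'c']
'a': index 0 in ['a', 'd', 'e', 'c'] -> ['a', 'd', 'e', 'c']
'a': index 0 in ['a', 'd', 'e', 'c'] -> ['a', 'd', 'e', 'c']


Output: [1, 2, 2, 1, 1, 3, 2, 2, 0, 0, 0]
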